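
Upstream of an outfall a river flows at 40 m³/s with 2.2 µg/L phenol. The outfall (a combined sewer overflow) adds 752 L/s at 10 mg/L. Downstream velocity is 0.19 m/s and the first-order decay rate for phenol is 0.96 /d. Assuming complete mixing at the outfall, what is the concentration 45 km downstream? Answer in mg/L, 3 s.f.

0.0134 mg/L

752 L/s = 0.752 m³/s.
2.2 µg/L = 0.0022 mg/L.
After complete mixing, C₀ = (0.752·10 + 40·0.0022) / 40.75 = 0.1867 mg/L.
Travel time t = 4.5e+04 m / 0.19 m/s = 2.368e+05 s = 2.741 d.
C = 0.1867·exp(−0.96·2.741) = 0.1867·0.07196 = 0.01344 mg/L.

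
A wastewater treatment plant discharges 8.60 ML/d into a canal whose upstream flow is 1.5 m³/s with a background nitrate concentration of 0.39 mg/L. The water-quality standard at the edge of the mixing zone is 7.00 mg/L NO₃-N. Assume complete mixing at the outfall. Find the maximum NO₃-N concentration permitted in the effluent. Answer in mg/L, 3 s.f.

8.60 ML/d = 0.09954 m³/s.
Mass balance: 7·1.6 = 0.09954·Cₑ + 1.5·0.39.
Cₑ = (11.2 − 0.585) / 0.09954 = 106.6 mg/L.

107 mg/L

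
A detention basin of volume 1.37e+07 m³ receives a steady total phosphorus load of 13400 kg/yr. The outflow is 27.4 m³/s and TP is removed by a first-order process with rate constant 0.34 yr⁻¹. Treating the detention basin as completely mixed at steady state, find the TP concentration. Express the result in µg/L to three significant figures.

Outflow Q = 27.4 m³/s × 3.156e+07 s/yr = 8.647e+08 m³/yr.
Steady-state CSTR mass balance: W = Q·C + k·V·C, so C = W/(Q + kV).
Q + kV = 8.647e+08 + 0.34·1.37e+07 = 8.693e+08 m³/yr.
C = 13400/8.693e+08 = 1.541e-05 kg/m³ = 0.01541 mg/L = 15.41 µg/L.

15.4 µg/L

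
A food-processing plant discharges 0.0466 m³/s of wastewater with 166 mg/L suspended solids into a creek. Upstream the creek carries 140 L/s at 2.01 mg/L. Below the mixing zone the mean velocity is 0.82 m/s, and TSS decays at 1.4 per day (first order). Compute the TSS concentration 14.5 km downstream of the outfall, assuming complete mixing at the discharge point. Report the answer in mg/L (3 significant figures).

32.3 mg/L

140 L/s = 0.14 m³/s.
After complete mixing, C₀ = (0.0466·166 + 0.14·2.01) / 0.1866 = 42.96 mg/L.
Travel time t = 1.45e+04 m / 0.82 m/s = 1.768e+04 s = 0.2047 d.
C = 42.96·exp(−1.4·0.2047) = 42.96·0.7509 = 32.26 mg/L.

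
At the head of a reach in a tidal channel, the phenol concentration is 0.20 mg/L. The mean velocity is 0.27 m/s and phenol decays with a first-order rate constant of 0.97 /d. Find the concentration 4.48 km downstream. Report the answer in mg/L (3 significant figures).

Travel time t = 4.48 km / 0.27 m/s = 4480/0.27 = 1.659e+04 s = 0.192 d.
First-order decay: C = 0.20·exp(−0.97·0.192) = 0.20·0.83 = 0.166 mg/L.

0.166 mg/L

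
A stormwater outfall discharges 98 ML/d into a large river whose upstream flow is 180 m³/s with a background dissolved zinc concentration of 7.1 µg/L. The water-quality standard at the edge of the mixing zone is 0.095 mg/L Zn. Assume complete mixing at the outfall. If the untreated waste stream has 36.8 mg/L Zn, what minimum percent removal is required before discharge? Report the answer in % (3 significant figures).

61.8 %

98 ML/d = 1.134 m³/s.
7.1 µg/L = 0.0071 mg/L.
Mass balance: 0.095·181.1 = 1.134·Cₑ + 180·0.0071.
Cₑ = (17.21 − 1.278) / 1.134 = 14.04 mg/L.
Required removal = 1 − 14.04/36.8 = 61.84 %.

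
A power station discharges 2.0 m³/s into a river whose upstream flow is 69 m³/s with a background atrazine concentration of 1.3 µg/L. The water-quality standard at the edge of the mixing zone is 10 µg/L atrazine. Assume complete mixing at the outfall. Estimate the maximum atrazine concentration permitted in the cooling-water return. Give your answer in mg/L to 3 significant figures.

1.3 µg/L = 0.0013 mg/L.
10 µg/L = 0.01 mg/L.
Mass balance: 0.01·71 = 2·Cₑ + 69·0.0013.
Cₑ = (0.71 − 0.0897) / 2 = 0.3101 mg/L.

0.310 mg/L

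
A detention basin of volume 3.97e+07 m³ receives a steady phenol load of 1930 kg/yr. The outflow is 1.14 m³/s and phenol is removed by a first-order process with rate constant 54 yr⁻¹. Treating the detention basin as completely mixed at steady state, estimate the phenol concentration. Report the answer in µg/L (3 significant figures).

Outflow Q = 1.14 m³/s × 3.156e+07 s/yr = 3.598e+07 m³/yr.
Steady-state CSTR mass balance: W = Q·C + k·V·C, so C = W/(Q + kV).
Q + kV = 3.598e+07 + 54·3.97e+07 = 2.18e+09 m³/yr.
C = 1930/2.18e+09 = 8.854e-07 kg/m³ = 0.0008854 mg/L = 0.8854 µg/L.

0.885 µg/L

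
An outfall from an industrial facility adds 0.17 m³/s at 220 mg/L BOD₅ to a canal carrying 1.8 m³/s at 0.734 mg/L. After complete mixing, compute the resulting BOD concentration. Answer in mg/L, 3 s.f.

By mass balance at complete mixing, C = (0.17·220 + 1.8·0.734) / (0.17 + 1.8) = 38.72/1.97 = 19.66 mg/L.

19.7 mg/L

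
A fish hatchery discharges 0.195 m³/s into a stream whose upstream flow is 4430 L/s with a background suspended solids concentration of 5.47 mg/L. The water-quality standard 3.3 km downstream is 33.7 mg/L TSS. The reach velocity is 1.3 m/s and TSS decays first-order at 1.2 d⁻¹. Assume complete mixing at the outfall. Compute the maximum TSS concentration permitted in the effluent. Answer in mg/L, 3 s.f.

704 mg/L

4430 L/s = 4.43 m³/s.
Travel time to the compliance point: t = 3300/1.3 = 2538 s = 0.02938 d; decay factor exp(−1.2·0.02938) = 0.9654.
So the concentration just after mixing may be at most 33.7/0.9654 = 34.91 mg/L.
Mass balance: 34.91·4.625 = 0.195·Cₑ + 4.43·5.47.
Cₑ = (161.5 − 24.23) / 0.195 = 703.7 mg/L.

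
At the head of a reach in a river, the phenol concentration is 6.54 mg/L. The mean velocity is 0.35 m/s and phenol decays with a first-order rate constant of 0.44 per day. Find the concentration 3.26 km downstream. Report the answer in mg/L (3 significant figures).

6.24 mg/L

Travel time t = 3.26 km / 0.35 m/s = 3260/0.35 = 9314 s = 0.1078 d.
First-order decay: C = 6.54·exp(−0.44·0.1078) = 6.54·0.9537 = 6.237 mg/L.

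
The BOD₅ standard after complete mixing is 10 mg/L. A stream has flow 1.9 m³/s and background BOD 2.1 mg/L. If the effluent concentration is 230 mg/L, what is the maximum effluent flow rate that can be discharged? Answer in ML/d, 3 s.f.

Mass balance at complete mixing: C_std·(Q_w + Q_r) = Q_w·C_e + Q_r·C_b.
Rearranging, Q_w = Q_r·(C_std − C_b)/(C_e − C_std) = 1.9·(10 − 2.1) / (230 − 10) = 0.06823 m³/s.
= 5.895 ML/d.

5.89 ML/d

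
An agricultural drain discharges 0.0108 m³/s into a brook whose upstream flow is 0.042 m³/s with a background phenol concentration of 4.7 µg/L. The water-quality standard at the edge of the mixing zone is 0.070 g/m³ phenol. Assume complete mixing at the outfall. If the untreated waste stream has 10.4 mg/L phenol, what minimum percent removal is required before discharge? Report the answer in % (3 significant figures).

96.9 %

4.7 µg/L = 0.0047 mg/L.
Mass balance: 0.07·0.0528 = 0.0108·Cₑ + 0.042·0.0047.
Cₑ = (0.003696 − 0.0001974) / 0.0108 = 0.3239 mg/L.
Required removal = 1 − 0.3239/10.4 = 96.89 %.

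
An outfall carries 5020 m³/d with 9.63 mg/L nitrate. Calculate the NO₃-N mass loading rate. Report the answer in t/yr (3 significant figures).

5020 m³/d = 0.0581 m³/s.
Mass flux = Q·C = 0.0581 m³/s × 9.63 g/m³ = 0.5595 g/s.
= 0.5595 g/s × 31.56 = 17.66 t/yr.

17.7 t/yr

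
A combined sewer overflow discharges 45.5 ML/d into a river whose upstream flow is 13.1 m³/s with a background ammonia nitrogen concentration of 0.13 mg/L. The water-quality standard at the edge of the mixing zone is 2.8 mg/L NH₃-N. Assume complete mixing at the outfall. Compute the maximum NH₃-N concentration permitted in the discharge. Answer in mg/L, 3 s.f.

69.2 mg/L

45.5 ML/d = 0.5266 m³/s.
Mass balance: 2.8·13.63 = 0.5266·Cₑ + 13.1·0.13.
Cₑ = (38.15 − 1.703) / 0.5266 = 69.22 mg/L.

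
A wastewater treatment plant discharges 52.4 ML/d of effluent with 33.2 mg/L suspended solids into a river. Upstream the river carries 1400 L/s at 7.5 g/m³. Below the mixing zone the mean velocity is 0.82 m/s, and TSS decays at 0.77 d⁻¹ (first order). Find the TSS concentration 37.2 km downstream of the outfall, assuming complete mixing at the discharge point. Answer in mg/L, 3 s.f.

10.2 mg/L

52.4 ML/d = 0.6065 m³/s.
1400 L/s = 1.4 m³/s.
After complete mixing, C₀ = (0.6065·33.2 + 1.4·7.5) / 2.006 = 15.27 mg/L.
Travel time t = 3.72e+04 m / 0.82 m/s = 4.537e+04 s = 0.5251 d.
C = 15.27·exp(−0.77·0.5251) = 15.27·0.6674 = 10.19 mg/L.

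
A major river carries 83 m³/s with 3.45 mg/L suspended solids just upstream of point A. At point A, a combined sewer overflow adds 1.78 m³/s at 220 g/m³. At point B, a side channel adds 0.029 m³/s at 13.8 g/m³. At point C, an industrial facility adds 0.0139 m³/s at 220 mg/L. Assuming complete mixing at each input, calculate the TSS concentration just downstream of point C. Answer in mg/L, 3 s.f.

After input A: C = (83·3.45 + 1.78·220) / 84.78 = 7.997 mg/L.
After input B: C = (84.78·7.997 + 0.029·13.8) / 84.81 = 7.999 mg/L.
After input C: C = (84.81·7.999 + 0.0139·220) / 84.82 = 8.033 mg/L.

8.03 mg/L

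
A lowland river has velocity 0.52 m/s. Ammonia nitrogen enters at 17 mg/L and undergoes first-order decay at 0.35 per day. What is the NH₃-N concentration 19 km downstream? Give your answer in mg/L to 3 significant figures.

14.7 mg/L

Travel time t = 19 km / 0.52 m/s = 1.9e+04/0.52 = 3.654e+04 s = 0.4229 d.
First-order decay: C = 17·exp(−0.35·0.4229) = 17·0.8624 = 14.66 mg/L.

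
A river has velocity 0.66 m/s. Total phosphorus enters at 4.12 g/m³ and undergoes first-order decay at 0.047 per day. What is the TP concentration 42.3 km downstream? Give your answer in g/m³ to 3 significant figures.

3.98 g/m³

Travel time t = 42.3 km / 0.66 m/s = 4.23e+04/0.66 = 6.409e+04 s = 0.7418 d.
First-order decay: C = 4.12·exp(−0.047·0.7418) = 4.12·0.9657 = 3.979 g/m³.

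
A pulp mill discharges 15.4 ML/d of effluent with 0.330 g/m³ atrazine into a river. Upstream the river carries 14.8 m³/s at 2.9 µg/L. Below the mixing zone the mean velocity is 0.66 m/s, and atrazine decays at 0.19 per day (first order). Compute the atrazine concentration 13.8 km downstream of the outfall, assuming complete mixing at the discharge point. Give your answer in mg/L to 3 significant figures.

15.4 ML/d = 0.1782 m³/s.
2.9 µg/L = 0.0029 mg/L.
After complete mixing, C₀ = (0.1782·0.33 + 14.8·0.0029) / 14.98 = 0.006792 mg/L.
Travel time t = 1.38e+04 m / 0.66 m/s = 2.091e+04 s = 0.242 d.
C = 0.006792·exp(−0.19·0.242) = 0.006792·0.9551 = 0.006487 mg/L.

0.00649 mg/L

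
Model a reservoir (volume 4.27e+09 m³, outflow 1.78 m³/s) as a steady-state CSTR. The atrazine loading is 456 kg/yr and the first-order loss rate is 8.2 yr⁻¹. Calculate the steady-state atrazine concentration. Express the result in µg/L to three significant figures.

0.0130 µg/L

Outflow Q = 1.78 m³/s × 3.156e+07 s/yr = 5.617e+07 m³/yr.
Steady-state CSTR mass balance: W = Q·C + k·V·C, so C = W/(Q + kV).
Q + kV = 5.617e+07 + 8.2·4.27e+09 = 3.507e+10 m³/yr.
C = 456/3.507e+10 = 1.3e-08 kg/m³ = 1.3e-05 mg/L = 0.013 µg/L.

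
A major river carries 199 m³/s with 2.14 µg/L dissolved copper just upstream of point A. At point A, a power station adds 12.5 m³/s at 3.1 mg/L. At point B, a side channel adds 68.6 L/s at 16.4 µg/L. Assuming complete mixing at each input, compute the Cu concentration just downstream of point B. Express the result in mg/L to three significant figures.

0.185 mg/L

2.14 µg/L = 0.00214 mg/L.
After input A: C = (199·0.00214 + 12.5·3.1) / 211.5 = 0.1852 mg/L.
68.6 L/s = 0.0686 m³/s.
16.4 µg/L = 0.0164 mg/L.
After input B: C = (211.5·0.1852 + 0.0686·0.0164) / 211.6 = 0.1852 mg/L.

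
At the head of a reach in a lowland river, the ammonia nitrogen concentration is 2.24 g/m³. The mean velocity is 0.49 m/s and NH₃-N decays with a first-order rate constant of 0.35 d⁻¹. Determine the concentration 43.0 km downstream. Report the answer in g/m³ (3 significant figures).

1.57 g/m³

Travel time t = 43.0 km / 0.49 m/s = 4.3e+04/0.49 = 8.776e+04 s = 1.016 d.
First-order decay: C = 2.24·exp(−0.35·1.016) = 2.24·0.7008 = 1.57 g/m³.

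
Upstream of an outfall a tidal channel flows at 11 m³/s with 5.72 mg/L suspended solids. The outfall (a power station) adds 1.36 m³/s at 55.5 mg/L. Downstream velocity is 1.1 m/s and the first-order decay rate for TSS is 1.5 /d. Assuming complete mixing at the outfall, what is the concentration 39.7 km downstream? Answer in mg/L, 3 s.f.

After complete mixing, C₀ = (1.36·55.5 + 11·5.72) / 12.36 = 11.2 mg/L.
Travel time t = 3.97e+04 m / 1.1 m/s = 3.609e+04 s = 0.4177 d.
C = 11.2·exp(−1.5·0.4177) = 11.2·0.5344 = 5.984 mg/L.

5.98 mg/L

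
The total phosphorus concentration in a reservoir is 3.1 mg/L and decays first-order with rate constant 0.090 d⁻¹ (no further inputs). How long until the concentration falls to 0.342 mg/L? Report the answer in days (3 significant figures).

24.5 d

t = ln(C₀/C)/k = ln(3.1/0.342)/0.090 = 2.204/0.090 = 24.49 d.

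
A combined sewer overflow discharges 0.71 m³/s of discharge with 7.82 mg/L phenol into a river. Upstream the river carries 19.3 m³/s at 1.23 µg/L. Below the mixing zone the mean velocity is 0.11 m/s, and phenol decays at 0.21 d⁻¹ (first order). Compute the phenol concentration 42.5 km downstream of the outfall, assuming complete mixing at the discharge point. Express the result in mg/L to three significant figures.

0.109 mg/L

1.23 µg/L = 0.00123 mg/L.
After complete mixing, C₀ = (0.71·7.82 + 19.3·0.00123) / 20.01 = 0.2787 mg/L.
Travel time t = 4.25e+04 m / 0.11 m/s = 3.864e+05 s = 4.472 d.
C = 0.2787·exp(−0.21·4.472) = 0.2787·0.391 = 0.109 mg/L.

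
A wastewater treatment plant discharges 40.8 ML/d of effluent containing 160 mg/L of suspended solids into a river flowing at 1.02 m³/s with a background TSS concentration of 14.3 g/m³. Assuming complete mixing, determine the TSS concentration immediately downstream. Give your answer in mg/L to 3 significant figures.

40.8 ML/d = 0.4722 m³/s.
Flow-weighted mixing gives C = (0.4722·160 + 1.02·14.3) / (0.4722 + 1.02) = 90.14/1.492 = 60.41 mg/L.

60.4 mg/L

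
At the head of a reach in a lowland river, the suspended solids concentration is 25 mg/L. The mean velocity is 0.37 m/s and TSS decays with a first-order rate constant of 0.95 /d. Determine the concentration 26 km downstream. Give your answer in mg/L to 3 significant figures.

Travel time t = 26 km / 0.37 m/s = 2.6e+04/0.37 = 7.027e+04 s = 0.8133 d.
First-order decay: C = 25·exp(−0.95·0.8133) = 25·0.4618 = 11.54 mg/L.

11.5 mg/L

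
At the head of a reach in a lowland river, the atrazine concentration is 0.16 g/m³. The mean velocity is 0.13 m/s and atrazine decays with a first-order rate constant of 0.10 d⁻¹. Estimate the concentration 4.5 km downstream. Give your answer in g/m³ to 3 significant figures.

0.154 g/m³

Travel time t = 4.5 km / 0.13 m/s = 4500/0.13 = 3.462e+04 s = 0.4006 d.
First-order decay: C = 0.16·exp(−0.10·0.4006) = 0.16·0.9607 = 0.1537 g/m³.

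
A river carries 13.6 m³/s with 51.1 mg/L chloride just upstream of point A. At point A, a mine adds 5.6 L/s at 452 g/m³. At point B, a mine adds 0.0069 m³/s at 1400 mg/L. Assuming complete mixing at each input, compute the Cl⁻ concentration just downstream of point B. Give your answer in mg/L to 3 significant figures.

5.6 L/s = 0.0056 m³/s.
After input A: C = (13.6·51.1 + 0.0056·452) / 13.61 = 51.27 mg/L.
After input B: C = (13.61·51.27 + 0.0069·1400) / 13.61 = 51.95 mg/L.

51.9 mg/L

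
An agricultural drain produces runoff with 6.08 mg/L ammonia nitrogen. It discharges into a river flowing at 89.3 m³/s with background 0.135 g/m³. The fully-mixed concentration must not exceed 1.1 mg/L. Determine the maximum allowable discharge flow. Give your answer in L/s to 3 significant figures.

17300 L/s

Mass balance at complete mixing: C_std·(Q_w + Q_r) = Q_w·C_e + Q_r·C_b.
Rearranging, Q_w = Q_r·(C_std − C_b)/(C_e − C_std) = 89.3·(1.1 − 0.135) / (6.08 − 1.1) = 17.3 m³/s.
= 1.73e+04 L/s.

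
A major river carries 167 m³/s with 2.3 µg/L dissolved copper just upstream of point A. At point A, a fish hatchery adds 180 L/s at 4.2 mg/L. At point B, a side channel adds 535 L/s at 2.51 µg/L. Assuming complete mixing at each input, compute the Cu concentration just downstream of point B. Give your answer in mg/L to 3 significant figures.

2.3 µg/L = 0.0023 mg/L.
180 L/s = 0.18 m³/s.
After input A: C = (167·0.0023 + 0.18·4.2) / 167.2 = 0.00682 mg/L.
535 L/s = 0.535 m³/s.
2.51 µg/L = 0.00251 mg/L.
After input B: C = (167.2·0.00682 + 0.535·0.00251) / 167.7 = 0.006806 mg/L.

0.00681 mg/L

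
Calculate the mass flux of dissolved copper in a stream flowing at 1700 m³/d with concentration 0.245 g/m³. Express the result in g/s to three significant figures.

0.00482 g/s

1700 m³/d = 0.01968 m³/s.
Mass flux = Q·C = 0.01968 m³/s × 0.245 g/m³ = 0.004821 g/s.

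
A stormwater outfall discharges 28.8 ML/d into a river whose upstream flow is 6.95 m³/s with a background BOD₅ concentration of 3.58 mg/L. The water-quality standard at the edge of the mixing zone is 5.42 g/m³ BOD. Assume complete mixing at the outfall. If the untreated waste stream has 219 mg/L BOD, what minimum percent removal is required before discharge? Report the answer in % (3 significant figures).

80.0 %

28.8 ML/d = 0.3333 m³/s.
Mass balance: 5.42·7.283 = 0.3333·Cₑ + 6.95·3.58.
Cₑ = (39.48 − 24.88) / 0.3333 = 43.78 mg/L.
Required removal = 1 − 43.78/219 = 80.01 %.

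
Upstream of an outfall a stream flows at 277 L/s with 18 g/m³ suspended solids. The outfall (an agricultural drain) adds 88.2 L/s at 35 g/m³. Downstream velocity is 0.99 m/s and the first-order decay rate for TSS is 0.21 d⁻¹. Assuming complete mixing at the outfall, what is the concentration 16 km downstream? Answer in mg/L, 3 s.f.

21.3 mg/L

88.2 L/s = 0.0882 m³/s.
277 L/s = 0.277 m³/s.
After complete mixing, C₀ = (0.0882·35 + 0.277·18) / 0.3652 = 22.11 mg/L.
Travel time t = 1.6e+04 m / 0.99 m/s = 1.616e+04 s = 0.1871 d.
C = 22.11·exp(−0.21·0.1871) = 22.11·0.9615 = 21.25 mg/L.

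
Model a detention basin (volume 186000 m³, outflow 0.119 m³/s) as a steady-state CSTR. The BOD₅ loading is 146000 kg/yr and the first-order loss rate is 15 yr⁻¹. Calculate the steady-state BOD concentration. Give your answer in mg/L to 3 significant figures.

Outflow Q = 0.119 m³/s × 3.156e+07 s/yr = 3.755e+06 m³/yr.
Steady-state CSTR mass balance: W = Q·C + k·V·C, so C = W/(Q + kV).
Q + kV = 3.755e+06 + 15·186000 = 6.545e+06 m³/yr.
C = 146000/6.545e+06 = 0.02231 kg/m³ = 22.31 mg/L.

22.3 mg/L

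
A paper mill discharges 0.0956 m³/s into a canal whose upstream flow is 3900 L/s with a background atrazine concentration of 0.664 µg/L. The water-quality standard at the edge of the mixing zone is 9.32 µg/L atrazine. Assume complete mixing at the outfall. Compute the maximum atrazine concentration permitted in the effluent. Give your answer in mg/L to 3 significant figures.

0.362 mg/L

3900 L/s = 3.9 m³/s.
0.664 µg/L = 0.000664 mg/L.
9.32 µg/L = 0.00932 mg/L.
Mass balance: 0.00932·3.996 = 0.0956·Cₑ + 3.9·0.000664.
Cₑ = (0.03724 − 0.00259) / 0.0956 = 0.3624 mg/L.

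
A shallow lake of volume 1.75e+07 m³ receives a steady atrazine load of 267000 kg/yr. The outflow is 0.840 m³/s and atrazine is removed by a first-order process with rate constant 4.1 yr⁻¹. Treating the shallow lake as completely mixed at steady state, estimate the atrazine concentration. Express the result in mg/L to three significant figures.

Outflow Q = 0.840 m³/s × 3.156e+07 s/yr = 2.651e+07 m³/yr.
Steady-state CSTR mass balance: W = Q·C + k·V·C, so C = W/(Q + kV).
Q + kV = 2.651e+07 + 4.1·1.75e+07 = 9.826e+07 m³/yr.
C = 267000/9.826e+07 = 0.002717 kg/m³ = 2.717 mg/L.

2.72 mg/L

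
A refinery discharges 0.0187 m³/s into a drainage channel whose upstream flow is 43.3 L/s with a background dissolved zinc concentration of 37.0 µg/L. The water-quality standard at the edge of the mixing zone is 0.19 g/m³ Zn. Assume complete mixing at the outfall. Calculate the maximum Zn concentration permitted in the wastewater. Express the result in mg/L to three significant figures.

43.3 L/s = 0.0433 m³/s.
37.0 µg/L = 0.037 mg/L.
Mass balance: 0.19·0.062 = 0.0187·Cₑ + 0.0433·0.037.
Cₑ = (0.01178 − 0.001602) / 0.0187 = 0.5443 mg/L.

0.544 mg/L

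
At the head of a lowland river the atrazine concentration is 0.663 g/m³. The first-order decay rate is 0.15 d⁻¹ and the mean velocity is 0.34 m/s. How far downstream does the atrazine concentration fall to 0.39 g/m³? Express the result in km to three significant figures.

From C = C₀·e^(−kt), t = ln(C₀/C)/k = ln(0.663/0.39)/0.15 = 0.5306/0.15 = 3.538 d.
Distance = v·t = 0.34 m/s × 3.056e+05 s = 1.039e+05 m = 103.9 km.

104 km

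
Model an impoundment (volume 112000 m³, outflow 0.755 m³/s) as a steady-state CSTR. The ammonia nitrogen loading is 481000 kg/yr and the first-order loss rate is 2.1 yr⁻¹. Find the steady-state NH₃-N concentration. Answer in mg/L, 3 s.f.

20.0 mg/L

Outflow Q = 0.755 m³/s × 3.156e+07 s/yr = 2.383e+07 m³/yr.
Steady-state CSTR mass balance: W = Q·C + k·V·C, so C = W/(Q + kV).
Q + kV = 2.383e+07 + 2.1·112000 = 2.406e+07 m³/yr.
C = 481000/2.406e+07 = 0.01999 kg/m³ = 19.99 mg/L.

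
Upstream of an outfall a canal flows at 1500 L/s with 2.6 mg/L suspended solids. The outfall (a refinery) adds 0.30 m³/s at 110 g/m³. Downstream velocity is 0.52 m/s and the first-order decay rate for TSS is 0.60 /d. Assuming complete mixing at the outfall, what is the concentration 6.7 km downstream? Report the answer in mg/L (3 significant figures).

1500 L/s = 1.5 m³/s.
After complete mixing, C₀ = (0.3·110 + 1.5·2.6) / 1.8 = 20.5 mg/L.
Travel time t = 6700 m / 0.52 m/s = 1.288e+04 s = 0.1491 d.
C = 20.5·exp(−0.60·0.1491) = 20.5·0.9144 = 18.75 mg/L.

18.7 mg/L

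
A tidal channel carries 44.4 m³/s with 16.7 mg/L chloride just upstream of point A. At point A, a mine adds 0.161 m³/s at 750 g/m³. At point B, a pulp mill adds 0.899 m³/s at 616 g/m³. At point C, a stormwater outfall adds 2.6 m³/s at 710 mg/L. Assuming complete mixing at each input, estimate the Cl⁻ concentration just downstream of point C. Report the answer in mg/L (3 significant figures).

After input A: C = (44.4·16.7 + 0.161·750) / 44.56 = 19.35 mg/L.
After input B: C = (44.56·19.35 + 0.899·616) / 45.46 = 31.15 mg/L.
After input C: C = (45.46·31.15 + 2.6·710) / 48.06 = 67.87 mg/L.

67.9 mg/L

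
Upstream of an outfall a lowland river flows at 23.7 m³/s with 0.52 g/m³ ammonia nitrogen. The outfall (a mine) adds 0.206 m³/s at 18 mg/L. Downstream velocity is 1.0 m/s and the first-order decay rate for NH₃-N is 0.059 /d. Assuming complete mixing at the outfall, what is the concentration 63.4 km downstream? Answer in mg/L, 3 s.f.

After complete mixing, C₀ = (0.206·18 + 23.7·0.52) / 23.91 = 0.6706 mg/L.
Travel time t = 6.34e+04 m / 1.0 m/s = 6.34e+04 s = 0.7338 d.
C = 0.6706·exp(−0.059·0.7338) = 0.6706·0.9576 = 0.6422 mg/L.

0.642 mg/L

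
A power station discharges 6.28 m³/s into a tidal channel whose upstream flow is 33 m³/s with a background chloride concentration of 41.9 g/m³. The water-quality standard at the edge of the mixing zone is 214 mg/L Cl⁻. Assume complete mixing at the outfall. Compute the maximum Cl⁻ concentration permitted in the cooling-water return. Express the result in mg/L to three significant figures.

1120 mg/L

Mass balance: 214·39.28 = 6.28·Cₑ + 33·41.9.
Cₑ = (8406 − 1383) / 6.28 = 1118 mg/L.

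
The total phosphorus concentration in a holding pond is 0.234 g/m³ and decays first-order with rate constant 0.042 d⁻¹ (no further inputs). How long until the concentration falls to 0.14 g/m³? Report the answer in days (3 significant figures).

t = ln(C₀/C)/k = ln(0.234/0.14)/0.042 = 0.5137/0.042 = 12.23 d.

12.2 d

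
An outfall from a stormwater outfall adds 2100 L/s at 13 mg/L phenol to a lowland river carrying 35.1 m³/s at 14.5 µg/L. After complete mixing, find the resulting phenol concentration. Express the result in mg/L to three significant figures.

2100 L/s = 2.1 m³/s.
14.5 µg/L = 0.0145 mg/L.
Flow-weighted mixing gives C = (2.1·13 + 35.1·0.0145) / (2.1 + 35.1) = 27.81/37.2 = 0.7476 mg/L.

0.748 mg/L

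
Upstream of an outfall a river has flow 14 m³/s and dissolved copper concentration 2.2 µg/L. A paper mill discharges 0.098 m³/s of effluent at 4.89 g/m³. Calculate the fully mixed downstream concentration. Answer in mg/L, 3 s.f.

2.2 µg/L = 0.0022 mg/L.
Conservation of mass across the mixing zone: C = (0.098·4.89 + 14·0.0022) / (0.098 + 14) = 0.51/14.1 = 0.03618 mg/L.

0.0362 mg/L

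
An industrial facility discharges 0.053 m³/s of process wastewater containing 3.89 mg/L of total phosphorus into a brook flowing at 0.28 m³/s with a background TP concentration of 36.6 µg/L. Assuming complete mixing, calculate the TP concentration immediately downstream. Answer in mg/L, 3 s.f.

0.650 mg/L

36.6 µg/L = 0.0366 mg/L.
Flow-weighted mixing gives C = (0.053·3.89 + 0.28·0.0366) / (0.053 + 0.28) = 0.2164/0.333 = 0.6499 mg/L.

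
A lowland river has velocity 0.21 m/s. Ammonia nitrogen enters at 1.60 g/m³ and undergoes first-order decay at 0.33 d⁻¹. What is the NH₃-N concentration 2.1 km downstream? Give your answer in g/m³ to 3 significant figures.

1.54 g/m³

Travel time t = 2.1 km / 0.21 m/s = 2100/0.21 = 1e+04 s = 0.1157 d.
First-order decay: C = 1.60·exp(−0.33·0.1157) = 1.60·0.9625 = 1.54 g/m³.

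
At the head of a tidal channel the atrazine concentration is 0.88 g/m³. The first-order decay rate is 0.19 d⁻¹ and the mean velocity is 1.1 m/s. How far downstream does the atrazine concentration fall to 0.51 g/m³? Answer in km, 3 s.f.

From C = C₀·e^(−kt), t = ln(C₀/C)/k = ln(0.88/0.51)/0.19 = 0.5455/0.19 = 2.871 d.
Distance = v·t = 1.1 m/s × 2.481e+05 s = 2.729e+05 m = 272.9 km.

273 km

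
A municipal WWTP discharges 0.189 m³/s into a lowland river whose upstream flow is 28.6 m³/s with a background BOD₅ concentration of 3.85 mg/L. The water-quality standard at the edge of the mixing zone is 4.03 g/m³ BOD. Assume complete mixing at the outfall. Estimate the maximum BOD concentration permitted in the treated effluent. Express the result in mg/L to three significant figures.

Mass balance: 4.03·28.79 = 0.189·Cₑ + 28.6·3.85.
Cₑ = (116 − 110.1) / 0.189 = 31.27 mg/L.

31.3 mg/L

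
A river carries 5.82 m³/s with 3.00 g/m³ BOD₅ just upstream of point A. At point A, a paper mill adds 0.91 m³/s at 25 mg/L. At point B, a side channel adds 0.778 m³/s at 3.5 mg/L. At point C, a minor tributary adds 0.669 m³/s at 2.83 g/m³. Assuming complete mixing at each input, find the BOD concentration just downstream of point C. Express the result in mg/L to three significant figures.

5.48 mg/L

After input A: C = (5.82·3 + 0.91·25) / 6.73 = 5.975 mg/L.
After input B: C = (6.73·5.975 + 0.778·3.5) / 7.508 = 5.718 mg/L.
After input C: C = (7.508·5.718 + 0.669·2.83) / 8.177 = 5.482 mg/L.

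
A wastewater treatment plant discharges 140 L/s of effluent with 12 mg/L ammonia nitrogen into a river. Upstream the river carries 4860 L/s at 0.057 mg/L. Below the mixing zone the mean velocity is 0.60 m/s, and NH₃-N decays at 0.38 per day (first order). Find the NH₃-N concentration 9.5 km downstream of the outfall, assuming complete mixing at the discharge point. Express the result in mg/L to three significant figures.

0.365 mg/L

140 L/s = 0.14 m³/s.
4860 L/s = 4.86 m³/s.
After complete mixing, C₀ = (0.14·12 + 4.86·0.057) / 5 = 0.3914 mg/L.
Travel time t = 9500 m / 0.60 m/s = 1.583e+04 s = 0.1833 d.
C = 0.3914·exp(−0.38·0.1833) = 0.3914·0.9327 = 0.3651 mg/L.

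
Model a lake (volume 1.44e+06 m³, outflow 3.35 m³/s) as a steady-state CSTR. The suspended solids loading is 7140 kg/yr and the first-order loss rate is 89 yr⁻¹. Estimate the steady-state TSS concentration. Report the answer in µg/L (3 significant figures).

Outflow Q = 3.35 m³/s × 3.156e+07 s/yr = 1.057e+08 m³/yr.
Steady-state CSTR mass balance: W = Q·C + k·V·C, so C = W/(Q + kV).
Q + kV = 1.057e+08 + 89·1.44e+06 = 2.339e+08 m³/yr.
C = 7140/2.339e+08 = 3.053e-05 kg/m³ = 0.03053 mg/L = 30.53 µg/L.

30.5 µg/L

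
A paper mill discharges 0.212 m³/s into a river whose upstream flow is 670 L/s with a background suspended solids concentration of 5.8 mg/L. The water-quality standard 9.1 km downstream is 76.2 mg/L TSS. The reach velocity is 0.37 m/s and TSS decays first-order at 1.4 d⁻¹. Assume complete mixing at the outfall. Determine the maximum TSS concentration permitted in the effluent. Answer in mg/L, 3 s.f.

670 L/s = 0.67 m³/s.
Travel time to the compliance point: t = 9100/0.37 = 2.459e+04 s = 0.2847 d; decay factor exp(−1.4·0.2847) = 0.6713.
So the concentration just after mixing may be at most 76.2/0.6713 = 113.5 mg/L.
Mass balance: 113.5·0.882 = 0.212·Cₑ + 0.67·5.8.
Cₑ = (100.1 − 3.886) / 0.212 = 453.9 mg/L.

454 mg/L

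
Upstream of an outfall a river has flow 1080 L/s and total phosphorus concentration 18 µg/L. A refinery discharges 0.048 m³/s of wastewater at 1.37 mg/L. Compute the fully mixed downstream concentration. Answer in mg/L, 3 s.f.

0.0755 mg/L

1080 L/s = 1.08 m³/s.
18 µg/L = 0.018 mg/L.
Conservation of mass across the mixing zone: C = (0.048·1.37 + 1.08·0.018) / (0.048 + 1.08) = 0.0852/1.128 = 0.07553 mg/L.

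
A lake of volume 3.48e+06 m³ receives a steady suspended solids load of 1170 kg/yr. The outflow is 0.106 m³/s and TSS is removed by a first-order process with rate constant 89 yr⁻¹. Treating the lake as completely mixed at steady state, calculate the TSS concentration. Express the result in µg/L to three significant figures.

3.74 µg/L

Outflow Q = 0.106 m³/s × 3.156e+07 s/yr = 3.345e+06 m³/yr.
Steady-state CSTR mass balance: W = Q·C + k·V·C, so C = W/(Q + kV).
Q + kV = 3.345e+06 + 89·3.48e+06 = 3.131e+08 m³/yr.
C = 1170/3.131e+08 = 3.737e-06 kg/m³ = 0.003737 mg/L = 3.737 µg/L.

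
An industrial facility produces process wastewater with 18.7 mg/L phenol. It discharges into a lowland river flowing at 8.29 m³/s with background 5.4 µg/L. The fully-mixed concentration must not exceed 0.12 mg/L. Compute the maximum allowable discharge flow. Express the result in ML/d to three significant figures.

5.4 µg/L = 0.0054 mg/L.
Mass balance at complete mixing: C_std·(Q_w + Q_r) = Q_w·C_e + Q_r·C_b.
Rearranging, Q_w = Q_r·(C_std − C_b)/(C_e − C_std) = 8.29·(0.12 − 0.0054) / (18.7 − 0.12) = 0.05113 m³/s.
= 4.418 ML/d.

4.42 ML/d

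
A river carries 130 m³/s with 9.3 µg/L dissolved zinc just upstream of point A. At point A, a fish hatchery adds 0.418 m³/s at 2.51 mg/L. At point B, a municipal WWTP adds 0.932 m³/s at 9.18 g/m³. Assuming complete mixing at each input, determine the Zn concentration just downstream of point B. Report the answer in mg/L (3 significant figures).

0.0823 mg/L

9.3 µg/L = 0.0093 mg/L.
After input A: C = (130·0.0093 + 0.418·2.51) / 130.4 = 0.01731 mg/L.
After input B: C = (130.4·0.01731 + 0.932·9.18) / 131.3 = 0.08233 mg/L.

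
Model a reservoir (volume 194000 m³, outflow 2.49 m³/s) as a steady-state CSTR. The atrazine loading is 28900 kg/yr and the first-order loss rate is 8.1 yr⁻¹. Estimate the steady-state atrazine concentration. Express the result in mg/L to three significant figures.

0.361 mg/L

Outflow Q = 2.49 m³/s × 3.156e+07 s/yr = 7.858e+07 m³/yr.
Steady-state CSTR mass balance: W = Q·C + k·V·C, so C = W/(Q + kV).
Q + kV = 7.858e+07 + 8.1·194000 = 8.015e+07 m³/yr.
C = 28900/8.015e+07 = 0.0003606 kg/m³ = 0.3606 mg/L.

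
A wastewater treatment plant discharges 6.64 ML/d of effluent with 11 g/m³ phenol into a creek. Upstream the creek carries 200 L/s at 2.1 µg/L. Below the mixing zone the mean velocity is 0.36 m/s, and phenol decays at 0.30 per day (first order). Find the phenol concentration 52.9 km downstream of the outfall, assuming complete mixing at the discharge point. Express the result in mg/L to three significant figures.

1.83 mg/L

6.64 ML/d = 0.07685 m³/s.
200 L/s = 0.2 m³/s.
2.1 µg/L = 0.0021 mg/L.
After complete mixing, C₀ = (0.07685·11 + 0.2·0.0021) / 0.2769 = 3.055 mg/L.
Travel time t = 5.29e+04 m / 0.36 m/s = 1.469e+05 s = 1.701 d.
C = 3.055·exp(−0.30·1.701) = 3.055·0.6004 = 1.834 mg/L.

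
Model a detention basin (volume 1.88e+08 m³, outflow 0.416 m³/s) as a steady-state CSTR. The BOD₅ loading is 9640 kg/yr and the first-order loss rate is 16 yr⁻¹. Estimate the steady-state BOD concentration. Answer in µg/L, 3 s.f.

Outflow Q = 0.416 m³/s × 3.156e+07 s/yr = 1.313e+07 m³/yr.
Steady-state CSTR mass balance: W = Q·C + k·V·C, so C = W/(Q + kV).
Q + kV = 1.313e+07 + 16·1.88e+08 = 3.021e+09 m³/yr.
C = 9640/3.021e+09 = 3.191e-06 kg/m³ = 0.003191 mg/L = 3.191 µg/L.

3.19 µg/L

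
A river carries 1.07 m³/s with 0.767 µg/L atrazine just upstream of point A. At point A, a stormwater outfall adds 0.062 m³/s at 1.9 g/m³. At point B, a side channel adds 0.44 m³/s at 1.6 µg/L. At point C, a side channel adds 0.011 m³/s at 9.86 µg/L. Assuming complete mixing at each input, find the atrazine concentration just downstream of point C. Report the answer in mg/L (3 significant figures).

0.767 µg/L = 0.000767 mg/L.
After input A: C = (1.07·0.000767 + 0.062·1.9) / 1.132 = 0.1048 mg/L.
1.6 µg/L = 0.0016 mg/L.
After input B: C = (1.132·0.1048 + 0.44·0.0016) / 1.572 = 0.07591 mg/L.
9.86 µg/L = 0.00986 mg/L.
After input C: C = (1.572·0.07591 + 0.011·0.00986) / 1.583 = 0.07545 mg/L.

0.0754 mg/L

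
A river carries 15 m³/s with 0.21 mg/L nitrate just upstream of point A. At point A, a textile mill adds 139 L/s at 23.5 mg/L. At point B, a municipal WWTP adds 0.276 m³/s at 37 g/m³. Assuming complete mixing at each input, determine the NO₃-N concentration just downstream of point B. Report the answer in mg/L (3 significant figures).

139 L/s = 0.139 m³/s.
After input A: C = (15·0.21 + 0.139·23.5) / 15.14 = 0.4238 mg/L.
After input B: C = (15.14·0.4238 + 0.276·37) / 15.41 = 1.079 mg/L.

1.08 mg/L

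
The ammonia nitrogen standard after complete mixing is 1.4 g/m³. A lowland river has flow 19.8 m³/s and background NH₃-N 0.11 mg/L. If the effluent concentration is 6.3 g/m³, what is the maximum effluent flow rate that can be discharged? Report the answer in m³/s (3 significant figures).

5.21 m³/s

Mass balance at complete mixing: C_std·(Q_w + Q_r) = Q_w·C_e + Q_r·C_b.
Rearranging, Q_w = Q_r·(C_std − C_b)/(C_e − C_std) = 19.8·(1.4 − 0.11) / (6.3 − 1.4) = 5.213 m³/s.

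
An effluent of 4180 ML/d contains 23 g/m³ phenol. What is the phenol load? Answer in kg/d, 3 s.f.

4180 ML/d = 48.38 m³/s.
Mass flux = Q·C = 48.38 m³/s × 23 g/m³ = 1113 g/s.
= 1113 g/s × 86.4 = 9.614e+04 kg/d.

96100 kg/d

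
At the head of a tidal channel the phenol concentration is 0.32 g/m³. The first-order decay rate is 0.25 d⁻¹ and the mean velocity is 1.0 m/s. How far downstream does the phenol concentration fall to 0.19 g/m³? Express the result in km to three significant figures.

From C = C₀·e^(−kt), t = ln(C₀/C)/k = ln(0.32/0.19)/0.25 = 0.5213/0.25 = 2.085 d.
Distance = v·t = 1.0 m/s × 1.802e+05 s = 1.802e+05 m = 180.2 km.

180 km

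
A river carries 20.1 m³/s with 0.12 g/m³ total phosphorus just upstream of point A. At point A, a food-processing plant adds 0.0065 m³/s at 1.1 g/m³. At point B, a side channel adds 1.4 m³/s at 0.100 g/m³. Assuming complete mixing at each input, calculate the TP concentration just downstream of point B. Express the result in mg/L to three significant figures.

After input A: C = (20.1·0.12 + 0.0065·1.1) / 20.11 = 0.1203 mg/L.
After input B: C = (20.11·0.1203 + 1.4·0.1) / 21.51 = 0.119 mg/L.

0.119 mg/L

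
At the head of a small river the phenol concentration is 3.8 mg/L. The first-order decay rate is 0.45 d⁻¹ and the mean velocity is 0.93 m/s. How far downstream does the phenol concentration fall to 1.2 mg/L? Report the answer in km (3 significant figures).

206 km

From C = C₀·e^(−kt), t = ln(C₀/C)/k = ln(3.8/1.2)/0.45 = 1.153/0.45 = 2.562 d.
Distance = v·t = 0.93 m/s × 2.213e+05 s = 2.058e+05 m = 205.8 km.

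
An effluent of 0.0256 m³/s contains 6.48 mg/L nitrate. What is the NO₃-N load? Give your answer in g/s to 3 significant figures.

Mass flux = Q·C = 0.0256 m³/s × 6.48 g/m³ = 0.1659 g/s.

0.166 g/s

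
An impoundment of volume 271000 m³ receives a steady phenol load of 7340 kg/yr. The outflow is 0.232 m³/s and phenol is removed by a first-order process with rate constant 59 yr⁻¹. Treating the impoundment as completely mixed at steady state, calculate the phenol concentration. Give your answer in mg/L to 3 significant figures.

0.315 mg/L

Outflow Q = 0.232 m³/s × 3.156e+07 s/yr = 7.321e+06 m³/yr.
Steady-state CSTR mass balance: W = Q·C + k·V·C, so C = W/(Q + kV).
Q + kV = 7.321e+06 + 59·271000 = 2.331e+07 m³/yr.
C = 7340/2.331e+07 = 0.0003149 kg/m³ = 0.3149 mg/L.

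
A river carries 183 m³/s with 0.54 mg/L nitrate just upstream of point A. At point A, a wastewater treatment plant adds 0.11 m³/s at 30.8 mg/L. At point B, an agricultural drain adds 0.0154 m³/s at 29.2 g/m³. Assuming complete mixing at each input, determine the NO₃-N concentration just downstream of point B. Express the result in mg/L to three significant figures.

After input A: C = (183·0.54 + 0.11·30.8) / 183.1 = 0.5582 mg/L.
After input B: C = (183.1·0.5582 + 0.0154·29.2) / 183.1 = 0.5606 mg/L.

0.561 mg/L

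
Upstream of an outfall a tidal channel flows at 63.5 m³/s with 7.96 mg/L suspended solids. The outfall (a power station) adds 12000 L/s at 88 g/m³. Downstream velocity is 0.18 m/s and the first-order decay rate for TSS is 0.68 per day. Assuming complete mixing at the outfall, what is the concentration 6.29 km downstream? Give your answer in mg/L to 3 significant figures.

15.7 mg/L

12000 L/s = 12 m³/s.
After complete mixing, C₀ = (12·88 + 63.5·7.96) / 75.5 = 20.68 mg/L.
Travel time t = 6290 m / 0.18 m/s = 3.494e+04 s = 0.4044 d.
C = 20.68·exp(−0.68·0.4044) = 20.68·0.7596 = 15.71 mg/L.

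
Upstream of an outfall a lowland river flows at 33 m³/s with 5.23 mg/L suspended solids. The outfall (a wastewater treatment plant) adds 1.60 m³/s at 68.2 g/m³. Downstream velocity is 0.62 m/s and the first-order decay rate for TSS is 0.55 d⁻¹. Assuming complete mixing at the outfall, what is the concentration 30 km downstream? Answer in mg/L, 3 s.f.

After complete mixing, C₀ = (1.6·68.2 + 33·5.23) / 34.6 = 8.142 mg/L.
Travel time t = 3e+04 m / 0.62 m/s = 4.839e+04 s = 0.56 d.
C = 8.142·exp(−0.55·0.56) = 8.142·0.7349 = 5.983 mg/L.

5.98 mg/L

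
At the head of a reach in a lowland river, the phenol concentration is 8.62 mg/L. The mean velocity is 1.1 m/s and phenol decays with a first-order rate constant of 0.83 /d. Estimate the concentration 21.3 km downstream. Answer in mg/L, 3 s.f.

Travel time t = 21.3 km / 1.1 m/s = 2.13e+04/1.1 = 1.936e+04 s = 0.2241 d.
First-order decay: C = 8.62·exp(−0.83·0.2241) = 8.62·0.8303 = 7.157 mg/L.

7.16 mg/L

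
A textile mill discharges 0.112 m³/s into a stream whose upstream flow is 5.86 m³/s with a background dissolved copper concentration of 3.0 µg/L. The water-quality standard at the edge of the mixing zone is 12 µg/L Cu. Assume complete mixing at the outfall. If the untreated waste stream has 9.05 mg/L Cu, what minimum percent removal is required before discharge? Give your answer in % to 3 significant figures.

94.7 %

3.0 µg/L = 0.003 mg/L.
12 µg/L = 0.012 mg/L.
Mass balance: 0.012·5.972 = 0.112·Cₑ + 5.86·0.003.
Cₑ = (0.07166 − 0.01758) / 0.112 = 0.4829 mg/L.
Required removal = 1 − 0.4829/9.05 = 94.66 %.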